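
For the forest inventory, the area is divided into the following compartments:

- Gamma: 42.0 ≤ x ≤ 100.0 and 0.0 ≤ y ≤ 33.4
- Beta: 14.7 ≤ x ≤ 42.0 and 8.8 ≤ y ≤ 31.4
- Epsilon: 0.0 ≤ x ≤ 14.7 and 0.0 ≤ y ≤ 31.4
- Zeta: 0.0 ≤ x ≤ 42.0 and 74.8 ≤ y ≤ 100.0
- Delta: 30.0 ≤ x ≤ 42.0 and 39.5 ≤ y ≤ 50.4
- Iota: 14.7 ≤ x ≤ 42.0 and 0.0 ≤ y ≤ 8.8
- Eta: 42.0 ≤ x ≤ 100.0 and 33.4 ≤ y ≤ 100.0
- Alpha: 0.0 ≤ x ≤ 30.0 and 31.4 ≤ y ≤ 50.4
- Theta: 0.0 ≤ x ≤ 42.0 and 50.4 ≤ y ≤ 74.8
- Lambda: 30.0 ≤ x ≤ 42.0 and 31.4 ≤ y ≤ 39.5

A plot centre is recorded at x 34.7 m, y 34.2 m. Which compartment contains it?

The point has x = 34.7 and y = 34.2.
Only Lambda satisfies 30.0 ≤ x ≤ 42.0 and 31.4 ≤ y ≤ 39.5.

Lambda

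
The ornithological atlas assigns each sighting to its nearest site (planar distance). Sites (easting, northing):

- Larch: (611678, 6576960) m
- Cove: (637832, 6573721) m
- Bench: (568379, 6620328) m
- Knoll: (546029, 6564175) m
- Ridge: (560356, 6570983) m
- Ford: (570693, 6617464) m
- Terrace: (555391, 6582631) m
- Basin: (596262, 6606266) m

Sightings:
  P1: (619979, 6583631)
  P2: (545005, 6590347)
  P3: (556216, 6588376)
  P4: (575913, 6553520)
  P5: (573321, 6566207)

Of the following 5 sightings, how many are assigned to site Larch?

1

P1 → Larch
P2 → Terrace
P3 → Terrace
P4 → Ridge
P5 → Ridge
1 of the 5 goes to Larch.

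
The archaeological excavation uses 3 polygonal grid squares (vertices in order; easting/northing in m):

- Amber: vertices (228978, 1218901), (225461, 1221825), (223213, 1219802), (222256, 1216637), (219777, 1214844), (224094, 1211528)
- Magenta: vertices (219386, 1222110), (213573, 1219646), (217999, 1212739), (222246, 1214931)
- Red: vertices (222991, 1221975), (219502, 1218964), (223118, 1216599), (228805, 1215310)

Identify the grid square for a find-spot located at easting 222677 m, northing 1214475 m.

Amber

Cast a ray rightward from (222677, 1214475). For each polygon, the edges (by vertex number in listed order) whose endpoints lie on opposite sides of northing = 1214475, where each meets that height, and whether that is right or left of the point:
Amber: 5–6 at easting≈220257.4 (left), 6–1 at easting≈226046.1 (right) → 1 crossing.
Magenta: 2–3 at easting≈216886.6 (left), 3–4 at easting≈221362.5 (left) → 0 crossings.
Red: no edge straddles that height → 0 crossings.
Only Amber has an odd count, so the point is inside Amber.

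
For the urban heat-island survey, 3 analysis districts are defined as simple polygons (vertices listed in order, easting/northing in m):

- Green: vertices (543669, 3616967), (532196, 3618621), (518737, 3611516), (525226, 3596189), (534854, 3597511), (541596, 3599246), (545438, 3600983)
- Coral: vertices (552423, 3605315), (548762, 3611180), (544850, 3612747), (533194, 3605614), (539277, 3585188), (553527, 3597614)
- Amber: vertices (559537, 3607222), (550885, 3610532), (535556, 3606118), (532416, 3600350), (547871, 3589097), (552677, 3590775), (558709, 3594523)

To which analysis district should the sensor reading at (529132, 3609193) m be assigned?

Green

Cast a ray rightward from (529132, 3609193). For each polygon, the edges (by vertex number in listed order) whose endpoints lie on opposite sides of northing = 3609193, where each meets that height, and whether that is right or left of the point:
Green: 3–4 at easting≈519720.5 (left), 7–1 at easting≈544529.4 (right) → 1 crossing.
Coral: 1–2 at easting≈550002.3 (right), 3–4 at easting≈539042.4 (right) → 2 crossings.
Amber: 1–2 at easting≈554385.0 (right), 2–3 at easting≈546234.9 (right) → 2 crossings.
Only Green has an odd count, so the point is inside Green.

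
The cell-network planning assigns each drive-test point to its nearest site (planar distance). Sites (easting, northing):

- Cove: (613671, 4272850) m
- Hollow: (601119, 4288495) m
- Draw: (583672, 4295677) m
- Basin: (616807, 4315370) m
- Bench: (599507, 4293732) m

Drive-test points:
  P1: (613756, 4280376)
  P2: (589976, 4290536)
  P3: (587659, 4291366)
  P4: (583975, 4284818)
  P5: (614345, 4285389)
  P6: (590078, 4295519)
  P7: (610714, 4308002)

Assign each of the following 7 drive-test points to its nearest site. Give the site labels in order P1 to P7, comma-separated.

P1 → Cove (d²=56647901.00)
P2 → Draw (d²=66170297.00)
P3 → Draw (d²=34480890.00)
P4 → Draw (d²=118009690.00)
P5 → Cove (d²=157680797.00)
P6 → Draw (d²=41061800.00)
P7 → Basin (d²=91412073.00)

Cove, Draw, Draw, Draw, Cove, Draw, Basin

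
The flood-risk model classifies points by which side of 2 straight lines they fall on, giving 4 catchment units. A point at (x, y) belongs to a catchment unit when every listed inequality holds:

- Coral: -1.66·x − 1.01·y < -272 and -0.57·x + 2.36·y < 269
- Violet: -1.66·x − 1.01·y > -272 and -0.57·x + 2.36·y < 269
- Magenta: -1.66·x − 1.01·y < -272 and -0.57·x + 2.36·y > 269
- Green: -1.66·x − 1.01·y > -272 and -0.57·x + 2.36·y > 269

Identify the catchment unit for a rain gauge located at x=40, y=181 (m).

Green

-1.66·40 − 1.01·181 = -249.210, which is > -272
-0.57·40 + 2.36·181 = 404.360, which is > 269
This sign pattern matches Green.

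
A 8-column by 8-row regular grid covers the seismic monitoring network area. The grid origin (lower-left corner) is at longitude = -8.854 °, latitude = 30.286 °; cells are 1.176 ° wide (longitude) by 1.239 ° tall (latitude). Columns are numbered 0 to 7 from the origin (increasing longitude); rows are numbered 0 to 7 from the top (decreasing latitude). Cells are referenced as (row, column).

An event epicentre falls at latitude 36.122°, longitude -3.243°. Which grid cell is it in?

Column index: ⌊(-3.243 − -8.854) / 1.176⌋ = ⌊4.771⌋ = 4
Row offset from origin: ⌊(36.122 − 30.286) / 1.239⌋ = ⌊4.710⌋ = 4 → row 3 (counted from top)

(3, 4)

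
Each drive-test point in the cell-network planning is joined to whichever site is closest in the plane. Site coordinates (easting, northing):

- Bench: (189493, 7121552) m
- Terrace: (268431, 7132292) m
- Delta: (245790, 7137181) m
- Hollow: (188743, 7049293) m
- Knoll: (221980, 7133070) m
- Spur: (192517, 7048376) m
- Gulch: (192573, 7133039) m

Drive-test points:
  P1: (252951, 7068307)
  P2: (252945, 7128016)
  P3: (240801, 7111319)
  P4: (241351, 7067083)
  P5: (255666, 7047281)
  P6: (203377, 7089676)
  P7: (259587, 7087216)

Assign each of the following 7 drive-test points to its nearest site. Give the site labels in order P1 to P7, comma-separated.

Spur, Delta, Delta, Spur, Spur, Bench, Terrace

P1 → Spur (d²=4049513117.00)
P2 → Delta (d²=135191250.00)
P3 → Delta (d²=693733165.00)
P4 → Spur (d²=2734711405.00)
P5 → Spur (d²=3988995226.00)
P6 → Bench (d²=1208844832.00)
P7 → Terrace (d²=2110062112.00)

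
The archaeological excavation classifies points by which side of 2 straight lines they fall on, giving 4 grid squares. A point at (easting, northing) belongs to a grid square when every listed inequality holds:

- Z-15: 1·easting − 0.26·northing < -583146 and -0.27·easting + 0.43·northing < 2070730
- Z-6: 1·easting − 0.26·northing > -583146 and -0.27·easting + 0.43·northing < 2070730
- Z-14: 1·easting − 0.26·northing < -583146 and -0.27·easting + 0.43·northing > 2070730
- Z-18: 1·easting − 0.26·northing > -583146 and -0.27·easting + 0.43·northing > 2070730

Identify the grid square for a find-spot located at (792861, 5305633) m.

1·792861 − 0.26·5305633 = -586603.580, which is < -583146
-0.27·792861 + 0.43·5305633 = 2067349.720, which is < 2070730
This sign pattern matches Z-15.

Z-15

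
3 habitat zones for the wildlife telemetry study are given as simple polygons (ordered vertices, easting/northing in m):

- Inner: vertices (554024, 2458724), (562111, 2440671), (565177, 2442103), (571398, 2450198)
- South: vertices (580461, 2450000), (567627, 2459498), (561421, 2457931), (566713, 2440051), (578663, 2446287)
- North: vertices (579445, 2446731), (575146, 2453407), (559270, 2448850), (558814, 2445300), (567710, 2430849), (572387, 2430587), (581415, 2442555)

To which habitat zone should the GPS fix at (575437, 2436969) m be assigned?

Cast a ray rightward from (575437, 2436969). For each polygon, the edges (by vertex number in listed order) whose endpoints lie on opposite sides of northing = 2436969, where each meets that height, and whether that is right or left of the point:
Inner: no edge straddles that height → 0 crossings.
South: no edge straddles that height → 0 crossings.
North: 4–5 at easting≈563942.5 (left), 6–7 at easting≈577201.2 (right) → 1 crossing.
Only North has an odd count, so the point is inside North.

North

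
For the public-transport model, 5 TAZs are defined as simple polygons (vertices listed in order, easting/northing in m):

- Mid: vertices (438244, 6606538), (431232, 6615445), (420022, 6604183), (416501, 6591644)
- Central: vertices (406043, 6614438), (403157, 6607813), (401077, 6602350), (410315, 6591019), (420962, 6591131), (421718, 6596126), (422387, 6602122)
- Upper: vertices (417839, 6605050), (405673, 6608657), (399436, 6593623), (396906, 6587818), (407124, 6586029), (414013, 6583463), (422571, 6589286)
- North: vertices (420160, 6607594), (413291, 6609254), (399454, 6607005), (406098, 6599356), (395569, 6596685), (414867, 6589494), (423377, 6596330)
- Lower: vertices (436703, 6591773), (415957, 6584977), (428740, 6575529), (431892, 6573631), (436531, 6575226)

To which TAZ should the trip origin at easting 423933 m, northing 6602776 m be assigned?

Cast a ray rightward from (423933, 6602776). For each polygon, the edges (by vertex number in listed order) whose endpoints lie on opposite sides of northing = 6602776, where each meets that height, and whether that is right or left of the point:
Mid: 3–4 at easting≈419626.9 (left), 4–1 at easting≈432752.0 (right) → 1 crossing.
Central: 2–3 at easting≈401239.2 (left), 7–1 at easting≈421519.1 (left) → 0 crossings.
Upper: 2–3 at easting≈403233.2 (left), 7–1 at easting≈418521.6 (left) → 0 crossings.
North: 3–4 at easting≈403127.4 (left), 7–1 at easting≈421536.0 (left) → 0 crossings.
Lower: no edge straddles that height → 0 crossings.
Only Mid has an odd count, so the point is inside Mid.

Mid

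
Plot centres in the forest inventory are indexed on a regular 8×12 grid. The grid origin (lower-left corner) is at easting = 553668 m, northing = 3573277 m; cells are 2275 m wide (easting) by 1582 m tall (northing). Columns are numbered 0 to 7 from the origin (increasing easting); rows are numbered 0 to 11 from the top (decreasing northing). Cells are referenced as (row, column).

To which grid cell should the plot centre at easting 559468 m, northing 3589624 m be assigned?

Column index: ⌊(559468 − 553668) / 2275⌋ = ⌊2.549⌋ = 2
Row offset from origin: ⌊(3589624 − 3573277) / 1582⌋ = ⌊10.333⌋ = 10 → row 1 (counted from top)

(1, 2)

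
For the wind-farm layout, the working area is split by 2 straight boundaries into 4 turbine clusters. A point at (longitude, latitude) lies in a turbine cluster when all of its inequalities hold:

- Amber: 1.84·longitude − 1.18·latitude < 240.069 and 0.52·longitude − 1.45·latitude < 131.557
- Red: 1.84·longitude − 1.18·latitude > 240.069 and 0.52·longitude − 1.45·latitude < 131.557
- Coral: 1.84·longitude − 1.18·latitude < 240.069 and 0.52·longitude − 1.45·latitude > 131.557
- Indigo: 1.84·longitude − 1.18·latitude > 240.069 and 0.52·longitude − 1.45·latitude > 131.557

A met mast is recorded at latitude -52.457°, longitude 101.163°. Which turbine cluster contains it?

1.84·101.163 − 1.18·-52.457 = 248.039, which is > 240.069
0.52·101.163 − 1.45·-52.457 = 128.667, which is < 131.557
This sign pattern matches Red.

Red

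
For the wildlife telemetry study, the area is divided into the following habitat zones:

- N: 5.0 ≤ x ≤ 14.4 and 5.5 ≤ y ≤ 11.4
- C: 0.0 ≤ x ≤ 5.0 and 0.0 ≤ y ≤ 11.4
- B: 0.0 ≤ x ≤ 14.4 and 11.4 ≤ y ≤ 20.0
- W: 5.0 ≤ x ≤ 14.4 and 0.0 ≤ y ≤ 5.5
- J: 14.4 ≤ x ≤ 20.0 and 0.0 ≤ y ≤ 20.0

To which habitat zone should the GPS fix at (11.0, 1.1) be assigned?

The point has x = 11.0 and y = 1.1.
Only W satisfies 5.0 ≤ x ≤ 14.4 and 0.0 ≤ y ≤ 5.5.

W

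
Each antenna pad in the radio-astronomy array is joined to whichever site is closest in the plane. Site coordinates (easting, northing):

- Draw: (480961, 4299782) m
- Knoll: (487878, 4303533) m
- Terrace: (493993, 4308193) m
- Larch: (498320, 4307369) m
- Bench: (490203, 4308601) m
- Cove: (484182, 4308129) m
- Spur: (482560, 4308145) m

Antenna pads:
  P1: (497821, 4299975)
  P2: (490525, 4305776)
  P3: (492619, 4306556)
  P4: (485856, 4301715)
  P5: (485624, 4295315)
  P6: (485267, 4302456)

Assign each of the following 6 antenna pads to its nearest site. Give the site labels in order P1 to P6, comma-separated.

Larch, Bench, Terrace, Knoll, Draw, Knoll

P1 → Larch (d²=54920237.00)
P2 → Bench (d²=8084309.00)
P3 → Terrace (d²=4567645.00)
P4 → Knoll (d²=7393608.00)
P5 → Draw (d²=41697658.00)
P6 → Knoll (d²=7977250.00)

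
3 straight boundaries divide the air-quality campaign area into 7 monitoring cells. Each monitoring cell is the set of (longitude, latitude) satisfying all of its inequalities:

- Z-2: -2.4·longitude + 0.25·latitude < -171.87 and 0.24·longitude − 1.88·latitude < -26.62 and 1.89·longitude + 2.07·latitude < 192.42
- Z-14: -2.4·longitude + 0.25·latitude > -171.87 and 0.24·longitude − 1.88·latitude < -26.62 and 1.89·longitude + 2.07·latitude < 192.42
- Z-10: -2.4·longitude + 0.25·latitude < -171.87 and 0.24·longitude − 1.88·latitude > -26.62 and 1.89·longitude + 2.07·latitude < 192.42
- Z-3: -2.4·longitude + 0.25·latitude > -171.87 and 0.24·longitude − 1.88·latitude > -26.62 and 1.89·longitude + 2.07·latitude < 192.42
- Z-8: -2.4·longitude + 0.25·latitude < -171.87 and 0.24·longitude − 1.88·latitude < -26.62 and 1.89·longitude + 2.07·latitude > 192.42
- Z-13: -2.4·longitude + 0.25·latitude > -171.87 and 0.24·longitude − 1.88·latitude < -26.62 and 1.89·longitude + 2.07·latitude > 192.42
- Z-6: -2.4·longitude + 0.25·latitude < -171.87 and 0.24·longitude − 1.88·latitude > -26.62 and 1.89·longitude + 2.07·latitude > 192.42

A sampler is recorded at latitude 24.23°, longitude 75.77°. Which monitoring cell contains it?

-2.4·75.77 + 0.25·24.23 = -175.790, which is < -171.87
0.24·75.77 − 1.88·24.23 = -27.368, which is < -26.62
1.89·75.77 + 2.07·24.23 = 193.361, which is > 192.42
This sign pattern matches Z-8.

Z-8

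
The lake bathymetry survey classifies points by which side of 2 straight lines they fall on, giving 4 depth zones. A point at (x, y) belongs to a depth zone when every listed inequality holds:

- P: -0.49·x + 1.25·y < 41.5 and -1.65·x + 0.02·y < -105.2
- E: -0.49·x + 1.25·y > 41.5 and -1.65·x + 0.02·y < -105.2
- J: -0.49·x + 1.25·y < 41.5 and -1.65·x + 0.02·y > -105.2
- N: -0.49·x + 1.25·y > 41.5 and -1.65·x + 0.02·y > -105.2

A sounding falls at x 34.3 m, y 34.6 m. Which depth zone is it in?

J

-0.49·34.3 + 1.25·34.6 = 26.443, which is < 41.5
-1.65·34.3 + 0.02·34.6 = -55.903, which is > -105.2
This sign pattern matches J.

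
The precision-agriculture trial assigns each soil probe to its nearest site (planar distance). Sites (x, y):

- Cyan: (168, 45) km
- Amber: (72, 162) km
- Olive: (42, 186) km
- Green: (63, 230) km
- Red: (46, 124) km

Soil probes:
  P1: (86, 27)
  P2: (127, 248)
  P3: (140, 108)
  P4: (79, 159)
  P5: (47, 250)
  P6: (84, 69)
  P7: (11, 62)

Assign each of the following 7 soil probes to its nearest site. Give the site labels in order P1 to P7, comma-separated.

Cyan, Green, Cyan, Amber, Green, Red, Red

P1 → Cyan (d²=7048.00)
P2 → Green (d²=4420.00)
P3 → Cyan (d²=4753.00)
P4 → Amber (d²=58.00)
P5 → Green (d²=656.00)
P6 → Red (d²=4469.00)
P7 → Red (d²=5069.00)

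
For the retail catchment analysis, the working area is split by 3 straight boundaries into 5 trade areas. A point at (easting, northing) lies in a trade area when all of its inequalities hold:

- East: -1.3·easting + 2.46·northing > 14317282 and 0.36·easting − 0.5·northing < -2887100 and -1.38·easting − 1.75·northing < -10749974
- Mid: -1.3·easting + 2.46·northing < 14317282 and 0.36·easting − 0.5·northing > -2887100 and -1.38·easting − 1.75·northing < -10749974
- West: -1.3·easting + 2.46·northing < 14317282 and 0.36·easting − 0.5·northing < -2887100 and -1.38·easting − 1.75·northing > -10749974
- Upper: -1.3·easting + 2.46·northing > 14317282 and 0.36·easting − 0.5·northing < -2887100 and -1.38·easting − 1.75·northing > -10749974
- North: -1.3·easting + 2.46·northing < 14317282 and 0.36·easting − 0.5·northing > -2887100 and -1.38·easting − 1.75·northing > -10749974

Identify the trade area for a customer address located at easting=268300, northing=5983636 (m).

-1.3·268300 + 2.46·5983636 = 14370954.560, which is > 14317282
0.36·268300 − 0.5·5983636 = -2895230.000, which is < -2887100
-1.38·268300 − 1.75·5983636 = -10841617.000, which is < -10749974
This sign pattern matches East.

East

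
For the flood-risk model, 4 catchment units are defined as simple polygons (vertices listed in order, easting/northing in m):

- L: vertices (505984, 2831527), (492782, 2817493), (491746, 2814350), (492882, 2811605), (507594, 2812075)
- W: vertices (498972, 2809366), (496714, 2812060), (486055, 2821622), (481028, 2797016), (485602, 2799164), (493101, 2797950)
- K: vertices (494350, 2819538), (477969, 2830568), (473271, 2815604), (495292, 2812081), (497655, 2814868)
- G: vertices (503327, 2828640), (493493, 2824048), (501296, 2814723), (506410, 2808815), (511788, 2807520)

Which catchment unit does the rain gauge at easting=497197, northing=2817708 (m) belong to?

L

Cast a ray rightward from (497197, 2817708). For each polygon, the edges (by vertex number in listed order) whose endpoints lie on opposite sides of northing = 2817708, where each meets that height, and whether that is right or left of the point:
L: 1–2 at easting≈492984.3 (left), 5–1 at easting≈507127.8 (right) → 1 crossing.
W: 2–3 at easting≈490418.0 (left), 3–4 at easting≈485255.4 (left) → 0 crossings.
K: 2–3 at easting≈473931.6 (left), 5–1 at easting≈495645.1 (left) → 0 crossings.
G: 2–3 at easting≈498798.2 (right), 5–1 at easting≈507706.5 (right) → 2 crossings.
Only L has an odd count, so the point is inside L.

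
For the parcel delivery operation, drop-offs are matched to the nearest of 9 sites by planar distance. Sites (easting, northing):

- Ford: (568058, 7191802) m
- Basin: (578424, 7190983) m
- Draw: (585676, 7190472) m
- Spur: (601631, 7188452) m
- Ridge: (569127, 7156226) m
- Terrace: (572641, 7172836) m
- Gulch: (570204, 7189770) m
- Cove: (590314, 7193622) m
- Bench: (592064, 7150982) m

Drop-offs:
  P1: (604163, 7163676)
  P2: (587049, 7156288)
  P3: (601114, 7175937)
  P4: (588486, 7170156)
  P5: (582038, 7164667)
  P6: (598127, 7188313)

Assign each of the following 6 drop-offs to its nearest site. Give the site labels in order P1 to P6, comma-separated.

P1 → Bench (d²=307523437.00)
P2 → Bench (d²=53303861.00)
P3 → Spur (d²=156892514.00)
P4 → Terrace (d²=258246425.00)
P5 → Terrace (d²=155036170.00)
P6 → Spur (d²=12297337.00)

Bench, Bench, Spur, Terrace, Terrace, Spur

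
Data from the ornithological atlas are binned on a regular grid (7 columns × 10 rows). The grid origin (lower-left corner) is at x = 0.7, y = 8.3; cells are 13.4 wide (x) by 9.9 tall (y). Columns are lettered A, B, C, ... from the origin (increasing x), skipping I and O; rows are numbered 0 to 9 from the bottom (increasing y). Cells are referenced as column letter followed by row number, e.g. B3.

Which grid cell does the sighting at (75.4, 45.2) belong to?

F3

Column index: ⌊(75.4 − 0.7) / 13.4⌋ = ⌊5.575⌋ = 5 → column F
Row offset from origin: ⌊(45.2 − 8.3) / 9.9⌋ = ⌊3.727⌋ = 3 → row 3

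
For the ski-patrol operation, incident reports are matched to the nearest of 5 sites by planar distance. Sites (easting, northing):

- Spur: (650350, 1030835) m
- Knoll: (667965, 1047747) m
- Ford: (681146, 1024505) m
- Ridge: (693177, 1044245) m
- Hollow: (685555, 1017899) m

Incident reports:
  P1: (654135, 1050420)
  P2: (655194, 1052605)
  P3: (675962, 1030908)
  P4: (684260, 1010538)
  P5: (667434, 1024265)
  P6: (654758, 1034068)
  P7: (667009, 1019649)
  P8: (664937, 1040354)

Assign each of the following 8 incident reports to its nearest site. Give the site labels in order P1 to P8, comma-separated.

P1 → Knoll (d²=198413829.00)
P2 → Knoll (d²=186698605.00)
P3 → Ford (d²=67872265.00)
P4 → Hollow (d²=55861346.00)
P5 → Ford (d²=188076544.00)
P6 → Spur (d²=29882753.00)
P7 → Ford (d²=223435505.00)
P8 → Knoll (d²=63825233.00)

Knoll, Knoll, Ford, Hollow, Ford, Spur, Ford, Knoll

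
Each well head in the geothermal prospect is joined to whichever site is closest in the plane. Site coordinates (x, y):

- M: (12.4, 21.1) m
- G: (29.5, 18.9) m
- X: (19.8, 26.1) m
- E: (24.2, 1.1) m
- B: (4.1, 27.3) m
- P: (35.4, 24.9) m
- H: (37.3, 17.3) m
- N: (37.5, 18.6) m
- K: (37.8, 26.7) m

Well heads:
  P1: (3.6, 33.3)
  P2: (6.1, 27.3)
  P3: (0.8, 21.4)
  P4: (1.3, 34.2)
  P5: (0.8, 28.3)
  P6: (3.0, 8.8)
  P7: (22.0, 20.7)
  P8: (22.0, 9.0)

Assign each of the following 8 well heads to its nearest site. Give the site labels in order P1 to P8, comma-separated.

P1 → B (d²=36.25)
P2 → B (d²=4.00)
P3 → B (d²=45.70)
P4 → B (d²=55.45)
P5 → B (d²=11.89)
P6 → M (d²=239.65)
P7 → X (d²=34.00)
P8 → E (d²=67.25)

B, B, B, B, B, M, X, E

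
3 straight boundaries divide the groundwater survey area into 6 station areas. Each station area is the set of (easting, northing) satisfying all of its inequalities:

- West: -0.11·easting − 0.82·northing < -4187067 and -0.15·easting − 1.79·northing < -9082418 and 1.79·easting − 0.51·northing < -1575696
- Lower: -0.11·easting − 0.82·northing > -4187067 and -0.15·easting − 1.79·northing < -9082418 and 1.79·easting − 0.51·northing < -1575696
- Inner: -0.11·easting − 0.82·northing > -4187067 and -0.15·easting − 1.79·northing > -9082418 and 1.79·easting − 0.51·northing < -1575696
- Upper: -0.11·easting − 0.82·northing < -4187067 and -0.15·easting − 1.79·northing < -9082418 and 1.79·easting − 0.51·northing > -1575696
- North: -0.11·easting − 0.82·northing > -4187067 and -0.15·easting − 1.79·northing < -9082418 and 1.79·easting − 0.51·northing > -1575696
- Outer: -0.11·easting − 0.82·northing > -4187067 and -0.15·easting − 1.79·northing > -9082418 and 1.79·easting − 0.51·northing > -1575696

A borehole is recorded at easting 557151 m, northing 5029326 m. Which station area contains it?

North

-0.11·557151 − 0.82·5029326 = -4185333.930, which is > -4187067
-0.15·557151 − 1.79·5029326 = -9086066.190, which is < -9082418
1.79·557151 − 0.51·5029326 = -1567655.970, which is > -1575696
This sign pattern matches North.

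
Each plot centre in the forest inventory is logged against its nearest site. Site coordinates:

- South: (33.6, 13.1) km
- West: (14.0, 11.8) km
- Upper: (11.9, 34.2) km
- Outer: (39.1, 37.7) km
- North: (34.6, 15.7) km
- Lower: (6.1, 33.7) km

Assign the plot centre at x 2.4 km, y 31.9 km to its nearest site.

Squared distances to each site:
South: 1326.880; West: 538.570; Upper: 95.540; Outer: 1380.530; North: 1299.280; Lower: 16.930.
Minimum at Lower.

Lower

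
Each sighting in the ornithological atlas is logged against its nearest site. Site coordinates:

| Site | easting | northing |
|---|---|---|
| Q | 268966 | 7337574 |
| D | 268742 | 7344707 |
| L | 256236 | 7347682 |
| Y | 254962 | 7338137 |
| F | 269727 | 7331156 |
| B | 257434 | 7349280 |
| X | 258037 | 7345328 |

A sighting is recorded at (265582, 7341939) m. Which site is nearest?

Squared distances to each site:
Q: 30504681.000; D: 17647424.000; L: 120329765.000; Y: 127239604.000; F: 133454114.000; B: 120280185.000; X: 68412346.000.
Minimum at D.

D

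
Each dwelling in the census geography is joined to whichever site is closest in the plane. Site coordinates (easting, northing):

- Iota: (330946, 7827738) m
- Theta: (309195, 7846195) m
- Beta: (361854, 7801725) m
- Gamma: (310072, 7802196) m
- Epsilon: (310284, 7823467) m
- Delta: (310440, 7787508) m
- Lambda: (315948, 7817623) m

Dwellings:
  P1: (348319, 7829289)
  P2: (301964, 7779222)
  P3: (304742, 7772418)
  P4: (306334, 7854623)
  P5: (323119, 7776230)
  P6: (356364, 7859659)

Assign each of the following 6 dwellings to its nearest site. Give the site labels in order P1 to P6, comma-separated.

P1 → Iota (d²=304226730.00)
P2 → Delta (d²=140500372.00)
P3 → Delta (d²=260175304.00)
P4 → Theta (d²=79216505.00)
P5 → Delta (d²=287950325.00)
P6 → Iota (d²=1665024965.00)

Iota, Delta, Delta, Theta, Delta, Iota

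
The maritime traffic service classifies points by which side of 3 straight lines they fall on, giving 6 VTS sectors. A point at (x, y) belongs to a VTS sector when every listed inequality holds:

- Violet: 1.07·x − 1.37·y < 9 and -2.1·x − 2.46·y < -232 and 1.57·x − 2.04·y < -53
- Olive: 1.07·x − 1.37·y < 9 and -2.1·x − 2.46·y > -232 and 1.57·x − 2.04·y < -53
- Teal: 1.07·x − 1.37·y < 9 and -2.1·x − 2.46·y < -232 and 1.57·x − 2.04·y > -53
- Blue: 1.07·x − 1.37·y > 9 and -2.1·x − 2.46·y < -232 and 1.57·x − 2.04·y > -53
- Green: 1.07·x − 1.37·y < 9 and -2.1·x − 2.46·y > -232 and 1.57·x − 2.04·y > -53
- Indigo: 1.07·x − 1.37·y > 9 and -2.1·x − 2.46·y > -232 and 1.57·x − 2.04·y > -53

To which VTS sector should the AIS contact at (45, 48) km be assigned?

1.07·45 − 1.37·48 = -17.610, which is < 9
-2.1·45 − 2.46·48 = -212.580, which is > -232
1.57·45 − 2.04·48 = -27.270, which is > -53
This sign pattern matches Green.

Green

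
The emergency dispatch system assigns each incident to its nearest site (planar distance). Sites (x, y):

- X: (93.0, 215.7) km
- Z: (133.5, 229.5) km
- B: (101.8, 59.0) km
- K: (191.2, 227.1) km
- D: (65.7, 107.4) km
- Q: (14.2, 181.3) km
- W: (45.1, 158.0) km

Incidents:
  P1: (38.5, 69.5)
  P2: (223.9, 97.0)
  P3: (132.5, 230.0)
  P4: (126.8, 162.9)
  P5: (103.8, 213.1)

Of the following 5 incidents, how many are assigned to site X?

P1 → D
P2 → B
P3 → Z
P4 → X
P5 → X
2 of the 5 go to X.

2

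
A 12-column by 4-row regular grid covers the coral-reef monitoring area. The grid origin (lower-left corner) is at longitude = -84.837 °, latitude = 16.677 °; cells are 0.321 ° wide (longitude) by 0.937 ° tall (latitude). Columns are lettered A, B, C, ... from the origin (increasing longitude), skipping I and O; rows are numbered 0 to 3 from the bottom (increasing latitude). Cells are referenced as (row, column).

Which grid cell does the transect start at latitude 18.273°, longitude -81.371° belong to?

Column index: ⌊(-81.371 − -84.837) / 0.321⌋ = ⌊10.798⌋ = 10 → column L
Row offset from origin: ⌊(18.273 − 16.677) / 0.937⌋ = ⌊1.703⌋ = 1 → row 1

(1, L)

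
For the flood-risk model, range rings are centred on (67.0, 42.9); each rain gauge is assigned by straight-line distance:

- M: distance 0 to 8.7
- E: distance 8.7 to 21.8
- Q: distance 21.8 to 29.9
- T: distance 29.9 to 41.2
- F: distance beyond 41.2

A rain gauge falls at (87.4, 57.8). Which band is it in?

Distance = √((87.4−67.0)² + (57.8−42.9)²) = √(416.160 + 222.010) = 25.262.
21.8 ≤ 25.262 < 29.9 → Q.

Q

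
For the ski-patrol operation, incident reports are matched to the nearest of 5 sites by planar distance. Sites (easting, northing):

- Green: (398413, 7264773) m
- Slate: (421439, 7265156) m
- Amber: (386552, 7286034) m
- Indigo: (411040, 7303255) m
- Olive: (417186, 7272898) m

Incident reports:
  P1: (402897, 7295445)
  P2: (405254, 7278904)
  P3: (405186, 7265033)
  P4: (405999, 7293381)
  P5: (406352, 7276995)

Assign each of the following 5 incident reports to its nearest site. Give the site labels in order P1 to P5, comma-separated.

P1 → Indigo (d²=127304549.00)
P2 → Olive (d²=178444660.00)
P3 → Green (d²=45941129.00)
P4 → Indigo (d²=122907557.00)
P5 → Olive (d²=134160965.00)

Indigo, Olive, Green, Indigo, Olive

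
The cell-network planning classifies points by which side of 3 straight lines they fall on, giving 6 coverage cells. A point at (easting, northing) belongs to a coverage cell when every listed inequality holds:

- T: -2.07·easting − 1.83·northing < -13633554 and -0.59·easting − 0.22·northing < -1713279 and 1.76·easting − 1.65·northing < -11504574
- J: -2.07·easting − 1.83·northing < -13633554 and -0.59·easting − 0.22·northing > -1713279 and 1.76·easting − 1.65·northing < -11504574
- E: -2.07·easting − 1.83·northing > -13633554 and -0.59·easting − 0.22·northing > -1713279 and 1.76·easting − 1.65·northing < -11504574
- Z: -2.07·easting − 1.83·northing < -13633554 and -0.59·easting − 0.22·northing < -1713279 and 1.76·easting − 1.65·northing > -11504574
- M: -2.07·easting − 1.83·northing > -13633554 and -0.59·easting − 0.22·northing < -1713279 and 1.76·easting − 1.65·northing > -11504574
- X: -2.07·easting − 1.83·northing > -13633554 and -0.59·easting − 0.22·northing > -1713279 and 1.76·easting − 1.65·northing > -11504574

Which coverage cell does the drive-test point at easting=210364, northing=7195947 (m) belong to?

X

-2.07·210364 − 1.83·7195947 = -13604036.490, which is > -13633554
-0.59·210364 − 0.22·7195947 = -1707223.100, which is > -1713279
1.76·210364 − 1.65·7195947 = -11503071.910, which is > -11504574
This sign pattern matches X.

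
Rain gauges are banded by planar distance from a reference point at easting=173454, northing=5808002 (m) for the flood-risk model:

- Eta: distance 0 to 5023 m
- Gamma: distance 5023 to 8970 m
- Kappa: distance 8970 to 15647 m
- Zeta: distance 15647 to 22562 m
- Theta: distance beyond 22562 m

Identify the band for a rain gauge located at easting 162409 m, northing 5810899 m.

Distance = √((162409−173454)² + (5810899−5808002)²) = √(121992025.000 + 8392609.000) = 11418.609 m.
8970 ≤ 11418.609 < 15647 → Kappa.

Kappa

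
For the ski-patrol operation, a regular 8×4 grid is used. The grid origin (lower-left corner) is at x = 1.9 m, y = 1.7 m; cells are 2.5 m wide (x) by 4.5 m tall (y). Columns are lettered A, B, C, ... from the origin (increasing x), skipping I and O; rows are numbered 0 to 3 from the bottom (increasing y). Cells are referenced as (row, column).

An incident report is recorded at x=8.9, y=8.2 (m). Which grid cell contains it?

(1, C)

Column index: ⌊(8.9 − 1.9) / 2.5⌋ = ⌊2.800⌋ = 2 → column C
Row offset from origin: ⌊(8.2 − 1.7) / 4.5⌋ = ⌊1.444⌋ = 1 → row 1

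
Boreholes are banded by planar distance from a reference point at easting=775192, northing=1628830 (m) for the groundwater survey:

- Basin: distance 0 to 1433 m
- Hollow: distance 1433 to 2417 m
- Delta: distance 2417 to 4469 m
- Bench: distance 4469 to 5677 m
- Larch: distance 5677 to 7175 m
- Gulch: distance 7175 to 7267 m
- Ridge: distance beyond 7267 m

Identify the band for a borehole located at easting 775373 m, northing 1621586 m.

Distance = √((775373−775192)² + (1621586−1628830)²) = √(32761.000 + 52475536.000) = 7246.261 m.
7175 ≤ 7246.261 < 7267 → Gulch.

Gulch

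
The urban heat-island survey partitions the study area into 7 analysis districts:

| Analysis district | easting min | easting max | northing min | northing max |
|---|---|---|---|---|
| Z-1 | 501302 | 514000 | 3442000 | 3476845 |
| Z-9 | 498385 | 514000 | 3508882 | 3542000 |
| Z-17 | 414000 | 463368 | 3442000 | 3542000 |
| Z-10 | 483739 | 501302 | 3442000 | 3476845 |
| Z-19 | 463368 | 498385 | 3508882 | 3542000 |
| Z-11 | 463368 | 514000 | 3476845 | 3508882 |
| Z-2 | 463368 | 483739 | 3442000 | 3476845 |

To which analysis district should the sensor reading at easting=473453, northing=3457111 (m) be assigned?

Z-2

The point has easting = 473453 and northing = 3457111.
Only Z-2 satisfies 463368 ≤ easting ≤ 483739 and 3442000 ≤ northing ≤ 3476845.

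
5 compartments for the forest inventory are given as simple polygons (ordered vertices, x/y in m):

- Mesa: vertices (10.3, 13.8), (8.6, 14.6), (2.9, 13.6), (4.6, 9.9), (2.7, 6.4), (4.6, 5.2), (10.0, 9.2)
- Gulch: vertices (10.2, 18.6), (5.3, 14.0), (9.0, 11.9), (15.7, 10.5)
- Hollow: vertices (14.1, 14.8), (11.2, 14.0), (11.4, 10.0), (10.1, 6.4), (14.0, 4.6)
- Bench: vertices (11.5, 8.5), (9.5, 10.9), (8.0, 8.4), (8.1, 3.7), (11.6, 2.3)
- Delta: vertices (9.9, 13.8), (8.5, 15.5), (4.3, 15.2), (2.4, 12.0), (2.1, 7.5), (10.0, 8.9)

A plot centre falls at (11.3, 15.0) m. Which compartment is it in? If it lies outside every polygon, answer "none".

Gulch

Cast a ray rightward from (11.3, 15.0). For each polygon, the edges (by vertex number in listed order) whose endpoints lie on opposite sides of y = 15.0, where each meets that height, and whether that is right or left of the point:
Mesa: no edge straddles that height → 0 crossings.
Gulch: 1–2 at x≈6.37 (left), 4–1 at x≈12.64 (right) → 1 crossing.
Hollow: no edge straddles that height → 0 crossings.
Bench: no edge straddles that height → 0 crossings.
Delta: 1–2 at x≈8.91 (left), 3–4 at x≈4.18 (left) → 0 crossings.
Only Gulch has an odd count, so the point is inside Gulch.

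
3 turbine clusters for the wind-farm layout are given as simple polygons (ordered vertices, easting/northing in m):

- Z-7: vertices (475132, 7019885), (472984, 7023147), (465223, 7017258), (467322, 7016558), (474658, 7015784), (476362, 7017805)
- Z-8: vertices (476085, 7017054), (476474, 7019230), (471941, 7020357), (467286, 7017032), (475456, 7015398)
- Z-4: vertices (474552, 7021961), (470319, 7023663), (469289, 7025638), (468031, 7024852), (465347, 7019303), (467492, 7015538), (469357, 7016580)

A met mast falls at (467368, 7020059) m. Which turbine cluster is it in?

Cast a ray rightward from (467368, 7020059). For each polygon, the edges (by vertex number in listed order) whose endpoints lie on opposite sides of northing = 7020059, where each meets that height, and whether that is right or left of the point:
Z-7: 1–2 at easting≈475017.4 (right), 2–3 at easting≈468914.4 (right) → 2 crossings.
Z-8: 2–3 at easting≈473139.6 (right), 3–4 at easting≈471523.8 (right) → 2 crossings.
Z-4: 4–5 at easting≈465712.7 (left), 7–1 at easting≈472715.7 (right) → 1 crossing.
Only Z-4 has an odd count, so the point is inside Z-4.

Z-4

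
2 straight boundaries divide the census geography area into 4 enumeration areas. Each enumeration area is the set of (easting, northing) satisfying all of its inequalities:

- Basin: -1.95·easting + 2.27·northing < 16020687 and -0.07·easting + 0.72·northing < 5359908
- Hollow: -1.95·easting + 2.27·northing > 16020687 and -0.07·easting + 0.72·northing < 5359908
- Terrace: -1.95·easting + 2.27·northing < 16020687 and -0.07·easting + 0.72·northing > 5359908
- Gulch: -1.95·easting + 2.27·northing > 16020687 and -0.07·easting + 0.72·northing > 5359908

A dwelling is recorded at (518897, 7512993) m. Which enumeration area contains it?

Gulch

-1.95·518897 + 2.27·7512993 = 16042644.960, which is > 16020687
-0.07·518897 + 0.72·7512993 = 5373032.170, which is > 5359908
This sign pattern matches Gulch.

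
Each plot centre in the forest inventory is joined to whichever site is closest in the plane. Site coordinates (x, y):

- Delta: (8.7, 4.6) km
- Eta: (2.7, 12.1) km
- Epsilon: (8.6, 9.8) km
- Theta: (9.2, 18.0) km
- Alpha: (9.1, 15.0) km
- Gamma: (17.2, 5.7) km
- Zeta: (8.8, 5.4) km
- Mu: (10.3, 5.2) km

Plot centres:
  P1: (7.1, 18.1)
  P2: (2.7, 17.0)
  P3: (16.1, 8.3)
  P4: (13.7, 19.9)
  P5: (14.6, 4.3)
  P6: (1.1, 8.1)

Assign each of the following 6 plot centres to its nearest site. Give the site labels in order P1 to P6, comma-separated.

P1 → Theta (d²=4.42)
P2 → Eta (d²=24.01)
P3 → Gamma (d²=7.97)
P4 → Theta (d²=23.86)
P5 → Gamma (d²=8.72)
P6 → Eta (d²=18.56)

Theta, Eta, Gamma, Theta, Gamma, Eta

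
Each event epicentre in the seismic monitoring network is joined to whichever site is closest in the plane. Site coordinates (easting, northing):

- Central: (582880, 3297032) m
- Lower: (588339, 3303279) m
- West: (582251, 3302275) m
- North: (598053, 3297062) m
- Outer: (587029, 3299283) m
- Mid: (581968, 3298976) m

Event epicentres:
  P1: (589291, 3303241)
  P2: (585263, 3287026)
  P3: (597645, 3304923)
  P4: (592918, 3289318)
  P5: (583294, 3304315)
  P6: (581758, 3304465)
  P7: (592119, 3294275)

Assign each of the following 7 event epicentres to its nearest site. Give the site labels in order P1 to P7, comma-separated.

Lower, Central, North, North, West, West, North

P1 → Lower (d²=907748.00)
P2 → Central (d²=105798725.00)
P3 → North (d²=61961785.00)
P4 → North (d²=86337761.00)
P5 → West (d²=5249449.00)
P6 → West (d²=5039149.00)
P7 → North (d²=42979725.00)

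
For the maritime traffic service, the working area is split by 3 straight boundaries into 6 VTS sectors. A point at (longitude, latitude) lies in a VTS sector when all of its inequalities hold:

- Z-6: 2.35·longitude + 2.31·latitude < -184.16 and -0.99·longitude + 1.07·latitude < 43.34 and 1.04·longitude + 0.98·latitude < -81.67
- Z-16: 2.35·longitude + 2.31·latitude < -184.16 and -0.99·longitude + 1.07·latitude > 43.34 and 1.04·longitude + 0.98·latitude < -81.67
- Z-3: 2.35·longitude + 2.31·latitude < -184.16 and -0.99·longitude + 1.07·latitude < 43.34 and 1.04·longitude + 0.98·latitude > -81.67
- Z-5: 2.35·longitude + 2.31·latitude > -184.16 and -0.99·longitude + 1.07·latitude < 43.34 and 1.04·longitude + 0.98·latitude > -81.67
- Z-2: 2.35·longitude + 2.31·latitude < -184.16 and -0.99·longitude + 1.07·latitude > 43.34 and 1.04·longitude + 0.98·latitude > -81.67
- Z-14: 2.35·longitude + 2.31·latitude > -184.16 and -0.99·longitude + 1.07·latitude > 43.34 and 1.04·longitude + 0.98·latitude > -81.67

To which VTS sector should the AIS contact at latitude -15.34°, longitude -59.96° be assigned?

Z-5

2.35·-59.96 + 2.31·-15.34 = -176.341, which is > -184.16
-0.99·-59.96 + 1.07·-15.34 = 42.947, which is < 43.34
1.04·-59.96 + 0.98·-15.34 = -77.392, which is > -81.67
This sign pattern matches Z-5.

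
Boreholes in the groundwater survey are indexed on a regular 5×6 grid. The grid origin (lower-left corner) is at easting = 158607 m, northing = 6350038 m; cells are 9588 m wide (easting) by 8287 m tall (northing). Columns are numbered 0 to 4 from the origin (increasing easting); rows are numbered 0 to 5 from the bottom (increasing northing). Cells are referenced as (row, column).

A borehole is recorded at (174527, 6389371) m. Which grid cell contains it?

Column index: ⌊(174527 − 158607) / 9588⌋ = ⌊1.660⌋ = 1
Row offset from origin: ⌊(6389371 − 6350038) / 8287⌋ = ⌊4.746⌋ = 4 → row 4

(4, 1)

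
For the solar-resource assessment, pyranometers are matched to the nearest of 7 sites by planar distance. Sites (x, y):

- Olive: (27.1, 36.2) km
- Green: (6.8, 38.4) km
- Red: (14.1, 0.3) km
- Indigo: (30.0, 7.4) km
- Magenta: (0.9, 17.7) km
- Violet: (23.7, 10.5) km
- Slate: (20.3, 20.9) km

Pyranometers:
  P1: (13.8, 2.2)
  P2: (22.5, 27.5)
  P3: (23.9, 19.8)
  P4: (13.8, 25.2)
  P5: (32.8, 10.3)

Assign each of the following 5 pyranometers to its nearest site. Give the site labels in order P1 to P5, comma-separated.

P1 → Red (d²=3.70)
P2 → Slate (d²=48.40)
P3 → Slate (d²=14.17)
P4 → Slate (d²=60.74)
P5 → Indigo (d²=16.25)

Red, Slate, Slate, Slate, Indigo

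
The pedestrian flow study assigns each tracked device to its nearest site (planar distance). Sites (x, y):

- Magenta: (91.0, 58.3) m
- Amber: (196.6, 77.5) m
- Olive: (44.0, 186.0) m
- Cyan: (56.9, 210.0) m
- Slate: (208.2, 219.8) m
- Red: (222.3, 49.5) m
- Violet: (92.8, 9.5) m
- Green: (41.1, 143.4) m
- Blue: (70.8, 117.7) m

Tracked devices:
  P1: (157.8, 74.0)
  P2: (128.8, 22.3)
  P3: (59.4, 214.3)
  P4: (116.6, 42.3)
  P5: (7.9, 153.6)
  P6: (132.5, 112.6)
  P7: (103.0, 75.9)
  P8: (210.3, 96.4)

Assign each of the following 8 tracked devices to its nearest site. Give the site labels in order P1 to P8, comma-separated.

P1 → Amber (d²=1517.69)
P2 → Violet (d²=1459.84)
P3 → Cyan (d²=24.74)
P4 → Magenta (d²=911.36)
P5 → Green (d²=1206.28)
P6 → Blue (d²=3832.90)
P7 → Magenta (d²=453.76)
P8 → Amber (d²=544.90)

Amber, Violet, Cyan, Magenta, Green, Blue, Magenta, Amber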